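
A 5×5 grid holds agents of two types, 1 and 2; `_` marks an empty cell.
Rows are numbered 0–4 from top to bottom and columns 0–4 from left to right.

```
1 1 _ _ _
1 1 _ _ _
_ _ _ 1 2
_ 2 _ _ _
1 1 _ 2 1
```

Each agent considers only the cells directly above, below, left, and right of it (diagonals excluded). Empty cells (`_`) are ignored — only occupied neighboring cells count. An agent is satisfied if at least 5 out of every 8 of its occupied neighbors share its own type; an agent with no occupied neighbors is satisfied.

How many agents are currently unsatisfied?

6

Row 0: (0,0)1 2/2 satisfied · (0,1)1 2/2 satisfied
Row 1: (1,0)1 2/2 satisfied · (1,1)1 2/2 satisfied
Row 2: (2,3)1 0/1 not · (2,4)2 0/1 not
Row 3: (3,1)2 0/1 not
Row 4: (4,0)1 1/1 satisfied · (4,1)1 1/2 not · (4,3)2 0/1 not · (4,4)1 0/1 not
Unsatisfied: (2,3), (2,4), (3,1), (4,1), (4,3), (4,4) — 6 in total.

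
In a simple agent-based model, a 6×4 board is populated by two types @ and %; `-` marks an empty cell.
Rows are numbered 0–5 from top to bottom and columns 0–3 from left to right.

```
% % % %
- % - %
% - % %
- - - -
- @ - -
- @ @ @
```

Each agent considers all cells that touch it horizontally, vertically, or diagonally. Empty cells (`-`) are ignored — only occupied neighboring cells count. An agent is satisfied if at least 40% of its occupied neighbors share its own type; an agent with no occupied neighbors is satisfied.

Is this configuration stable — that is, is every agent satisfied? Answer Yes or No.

(0,0)% 2/2 ✓
(0,1)% 3/3 ✓
(0,2)% 4/4 ✓
(0,3)% 2/2 ✓
(1,1)% 5/5 ✓
(1,3)% 4/4 ✓
(2,0)% 1/1 ✓
(2,2)% 3/3 ✓
(2,3)% 2/2 ✓
(4,1)@ 2/2 ✓
(5,1)@ 2/2 ✓
(5,2)@ 3/3 ✓
(5,3)@ 1/1 ✓
All meet the threshold, so the configuration is stable.

Yes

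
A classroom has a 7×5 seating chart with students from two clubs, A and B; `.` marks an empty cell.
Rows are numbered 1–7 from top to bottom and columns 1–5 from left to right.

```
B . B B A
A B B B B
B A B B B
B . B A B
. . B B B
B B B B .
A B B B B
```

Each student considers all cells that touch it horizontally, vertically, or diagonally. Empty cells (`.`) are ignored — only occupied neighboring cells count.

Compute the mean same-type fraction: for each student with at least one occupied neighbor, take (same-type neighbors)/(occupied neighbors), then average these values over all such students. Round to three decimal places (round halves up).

Row 1: (1,1)B 1/2 · (1,3)B 4/4 · (1,4)B 4/5 · (1,5)A 0/3
Row 2: (2,1)A 1/4 · (2,2)B 5/7 · (2,3)B 6/7 · (2,4)B 7/8 · (2,5)B 4/5
Row 3: (3,1)B 2/4 · (3,2)A 1/7 · (3,3)B 5/7 · (3,4)B 7/8 · (3,5)B 4/5
Row 4: (4,1)B 1/2 · (4,3)B 4/6 · (4,4)A 0/8 · (4,5)B 4/5
Row 5: (5,3)B 5/6 · (5,4)B 6/7 · (5,5)B 3/4
Row 6: (6,1)B 2/3 · (6,2)B 5/6 · (6,3)B 7/7 · (6,4)B 7/7
Row 7: (7,1)A 0/3 · (7,2)B 4/5 · (7,3)B 5/5 · (7,4)B 4/4 · (7,5)B 2/2
Sum over 30 students: 1/2 + 4/4 + 4/5 + 0/3 + 1/4 + 5/7 + 6/7 + 7/8 + 4/5 + 2/4 + 1/7 + 5/7 + 7/8 + 4/5 + 1/2 + 4/6 + 0/8 + 4/5 + 5/6 + 6/7 + 3/4 + 2/3 + 5/6 + 7/7 + 7/7 + 0/3 + 4/5 + 5/5 + 4/4 + 2/2 = 575/28; mean = 575/28 ÷ 30 = 115/168 = 0.684523… → 0.685.

0.685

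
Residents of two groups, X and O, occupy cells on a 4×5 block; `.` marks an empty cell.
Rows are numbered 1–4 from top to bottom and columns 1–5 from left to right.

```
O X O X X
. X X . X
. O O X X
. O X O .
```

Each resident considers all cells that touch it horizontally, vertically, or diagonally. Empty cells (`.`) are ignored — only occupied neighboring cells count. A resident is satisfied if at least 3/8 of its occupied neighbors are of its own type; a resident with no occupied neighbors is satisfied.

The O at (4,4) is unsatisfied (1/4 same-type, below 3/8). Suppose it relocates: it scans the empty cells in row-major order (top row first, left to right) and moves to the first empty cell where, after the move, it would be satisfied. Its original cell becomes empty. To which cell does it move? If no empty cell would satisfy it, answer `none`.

(2,1)

Vacating (4,4). Empty cells in order:
  (2,1): 2/4 same-type → satisfied — stop here.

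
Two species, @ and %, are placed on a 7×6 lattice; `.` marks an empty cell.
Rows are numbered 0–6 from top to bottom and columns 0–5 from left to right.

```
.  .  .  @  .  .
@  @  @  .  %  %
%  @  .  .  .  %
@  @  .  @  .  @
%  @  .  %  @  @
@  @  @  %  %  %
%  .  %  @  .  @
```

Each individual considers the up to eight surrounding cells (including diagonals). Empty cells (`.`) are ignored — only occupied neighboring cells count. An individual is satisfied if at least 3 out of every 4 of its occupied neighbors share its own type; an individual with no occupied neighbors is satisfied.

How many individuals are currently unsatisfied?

Row 0: (0,3)@ 1/2 ✗
Row 1: (1,0)@ 2/3 ✗ · (1,1)@ 3/4 ✓ · (1,2)@ 3/3 ✓ · (1,4)% 2/3 ✗ · (1,5)% 2/2 ✓
Row 2: (2,0)% 0/5 ✗ · (2,1)@ 5/6 ✓ · (2,5)% 2/3 ✗
Row 3: (3,0)@ 3/5 ✗ · (3,1)@ 3/5 ✗ · (3,3)@ 1/2 ✗ · (3,5)@ 2/3 ✗
Row 4: (4,0)% 0/5 ✗ · (4,1)@ 5/6 ✓ · (4,3)% 2/5 ✗ · (4,4)@ 3/7 ✗ · (4,5)@ 2/4 ✗
Row 5: (5,0)@ 2/4 ✗ · (5,1)@ 3/6 ✗ · (5,2)@ 3/6 ✗ · (5,3)% 3/6 ✗ · (5,4)% 3/7 ✗ · (5,5)% 1/4 ✗
Row 6: (6,0)% 0/2 ✗ · (6,2)% 1/4 ✗ · (6,3)@ 1/4 ✗ · (6,5)@ 0/2 ✗
Unsatisfied: (0,3), (1,0), (1,4), (2,0), (2,5), (3,0), (3,1), (3,3), (3,5), (4,0), (4,3), (4,4), (4,5), (5,0), (5,1), (5,2), (5,3), (5,4), (5,5), (6,0), (6,2), (6,3), (6,5) — 23 in total.

23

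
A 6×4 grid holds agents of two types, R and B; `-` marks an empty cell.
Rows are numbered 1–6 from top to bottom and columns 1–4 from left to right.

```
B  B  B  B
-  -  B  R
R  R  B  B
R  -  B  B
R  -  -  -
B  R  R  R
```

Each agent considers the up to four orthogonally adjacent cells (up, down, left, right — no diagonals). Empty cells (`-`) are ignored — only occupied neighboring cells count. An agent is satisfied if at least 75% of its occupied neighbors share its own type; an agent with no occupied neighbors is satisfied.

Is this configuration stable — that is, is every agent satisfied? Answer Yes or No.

No

(1,1)B 1/1 ✓
(1,2)B 2/2 ✓
(1,3)B 3/3 ✓
(1,4)B 1/2 ✗
(2,3)B 2/3 ✗
(2,4)R 0/3 ✗
(3,1)R 2/2 ✓
(3,2)R 1/2 ✗
(3,3)B 3/4 ✓
(3,4)B 2/3 ✗
(4,1)R 2/2 ✓
(4,3)B 2/2 ✓
(4,4)B 2/2 ✓
(5,1)R 1/2 ✗
(6,1)B 0/2 ✗
(6,2)R 1/2 ✗
(6,3)R 2/2 ✓
(6,4)R 1/1 ✓
For instance (1,4) has only 1/2 same-type neighbors, below 3/4.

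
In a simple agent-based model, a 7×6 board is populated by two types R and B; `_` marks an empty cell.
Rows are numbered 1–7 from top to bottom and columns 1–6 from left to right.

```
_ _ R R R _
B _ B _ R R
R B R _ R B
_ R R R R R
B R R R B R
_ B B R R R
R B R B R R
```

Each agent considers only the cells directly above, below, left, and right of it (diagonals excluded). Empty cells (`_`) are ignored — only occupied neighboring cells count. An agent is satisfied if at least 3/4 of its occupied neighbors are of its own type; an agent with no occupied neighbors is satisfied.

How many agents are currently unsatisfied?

23

Row 1: (1,3)R 1/2 unhappy · (1,4)R 2/2 ok · (1,5)R 2/2 ok
Row 2: (2,1)B 0/1 unhappy · (2,3)B 0/2 unhappy · (2,5)R 3/3 ok · (2,6)R 1/2 unhappy
Row 3: (3,1)R 0/2 unhappy · (3,2)B 0/3 unhappy · (3,3)R 1/3 unhappy · (3,5)R 2/3 unhappy · (3,6)B 0/3 unhappy
Row 4: (4,2)R 2/3 unhappy · (4,3)R 4/4 ok · (4,4)R 3/3 ok · (4,5)R 3/4 ok · (4,6)R 2/3 unhappy
Row 5: (5,1)B 0/1 unhappy · (5,2)R 2/4 unhappy · (5,3)R 3/4 ok · (5,4)R 3/4 ok · (5,5)B 0/4 unhappy · (5,6)R 2/3 unhappy
Row 6: (6,2)B 2/3 unhappy · (6,3)B 1/4 unhappy · (6,4)R 2/4 unhappy · (6,5)R 3/4 ok · (6,6)R 3/3 ok
Row 7: (7,1)R 0/1 unhappy · (7,2)B 1/3 unhappy · (7,3)R 0/3 unhappy · (7,4)B 0/3 unhappy · (7,5)R 2/3 unhappy · (7,6)R 2/2 ok
Unsatisfied: (1,3), (2,1), (2,3), (2,6), (3,1), (3,2), (3,3), (3,5), (3,6), (4,2), (4,6), (5,1), (5,2), (5,5), (5,6), (6,2), (6,3), (6,4), (7,1), (7,2), (7,3), (7,4), (7,5) — 23 in total.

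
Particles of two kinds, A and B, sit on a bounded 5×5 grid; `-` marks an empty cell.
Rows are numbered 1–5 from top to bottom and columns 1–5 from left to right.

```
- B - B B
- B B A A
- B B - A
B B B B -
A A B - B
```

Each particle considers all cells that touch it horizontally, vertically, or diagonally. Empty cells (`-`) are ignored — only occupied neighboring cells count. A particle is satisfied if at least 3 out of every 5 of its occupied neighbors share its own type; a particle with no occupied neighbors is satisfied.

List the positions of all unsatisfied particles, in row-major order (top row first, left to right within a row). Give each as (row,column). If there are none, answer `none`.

(1,4), (1,5), (2,4), (2,5), (4,1), (5,1), (5,2)

(1,2)B 2/2 ok
(1,4)B 2/4 unhappy
(1,5)B 1/3 unhappy
(2,2)B 4/4 ok
(2,3)B 5/6 ok
(2,4)A 2/6 unhappy
(2,5)A 2/4 unhappy
(3,2)B 6/6 ok
(3,3)B 6/7 ok
(3,5)A 2/3 ok
(4,1)B 2/4 unhappy
(4,2)B 5/7 ok
(4,3)B 5/6 ok
(4,4)B 4/5 ok
(5,1)A 1/3 unhappy
(5,2)A 1/5 unhappy
(5,3)B 3/4 ok
(5,5)B 1/1 ok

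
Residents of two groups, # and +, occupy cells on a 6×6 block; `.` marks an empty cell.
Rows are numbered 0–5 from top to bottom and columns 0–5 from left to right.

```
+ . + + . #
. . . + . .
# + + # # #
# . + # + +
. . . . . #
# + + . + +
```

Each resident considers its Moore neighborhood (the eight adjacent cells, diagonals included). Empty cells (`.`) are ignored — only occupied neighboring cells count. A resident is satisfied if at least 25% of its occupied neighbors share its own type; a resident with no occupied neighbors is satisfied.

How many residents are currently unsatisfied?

Row 0: (0,0)+ 0/0 satisfied · (0,2)+ 2/2 satisfied · (0,3)+ 2/2 satisfied · (0,5)# 0/0 satisfied
Row 1: (1,3)+ 3/5 satisfied
Row 2: (2,0)# 1/2 satisfied · (2,1)+ 2/4 satisfied · (2,2)+ 3/5 satisfied · (2,3)# 2/6 satisfied · (2,4)# 3/6 satisfied · (2,5)# 1/3 satisfied
Row 3: (3,0)# 1/2 satisfied · (3,2)+ 2/4 satisfied · (3,3)# 2/5 satisfied · (3,4)+ 1/6 not · (3,5)+ 1/4 satisfied
Row 4: (4,5)# 0/4 not
Row 5: (5,0)# 0/1 not · (5,1)+ 1/2 satisfied · (5,2)+ 1/1 satisfied · (5,4)+ 1/2 satisfied · (5,5)+ 1/2 satisfied
Unsatisfied: (3,4), (4,5), (5,0) — 3 in total.

3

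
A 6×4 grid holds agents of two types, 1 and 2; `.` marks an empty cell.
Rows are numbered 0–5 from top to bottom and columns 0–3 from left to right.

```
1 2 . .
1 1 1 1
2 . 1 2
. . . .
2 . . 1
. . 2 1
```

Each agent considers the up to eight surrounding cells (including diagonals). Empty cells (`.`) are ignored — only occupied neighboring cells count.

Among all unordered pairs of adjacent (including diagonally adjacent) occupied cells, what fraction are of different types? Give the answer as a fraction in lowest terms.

11/20

Scan each occupied cell's neighbors to the right and below (and the two forward diagonals) so each pair is counted once.
From row 0: 4 unlike of 6 pairs (running 4/6).
From row 1: 4 unlike of 10 pairs (running 8/16).
From row 2: 1 unlike of 1 pairs (running 9/17).
From row 4: 1 unlike of 2 pairs (running 10/19).
From row 5: 1 unlike of 1 pairs (running 11/20).
Total adjacent occupied pairs: 20; unlike-type pairs: 11.
11/20 is already in lowest terms.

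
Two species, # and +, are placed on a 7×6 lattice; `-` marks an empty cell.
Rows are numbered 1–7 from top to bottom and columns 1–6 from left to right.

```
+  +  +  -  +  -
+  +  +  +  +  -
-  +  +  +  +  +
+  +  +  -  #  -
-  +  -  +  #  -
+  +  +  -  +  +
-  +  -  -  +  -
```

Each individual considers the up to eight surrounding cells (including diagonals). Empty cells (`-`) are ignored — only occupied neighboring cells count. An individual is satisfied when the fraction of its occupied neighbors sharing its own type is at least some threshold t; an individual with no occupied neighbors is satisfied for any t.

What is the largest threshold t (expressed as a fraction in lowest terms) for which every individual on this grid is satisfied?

Row 1: (1,1)+ 3/3 · (1,2)+ 5/5 · (1,3)+ 4/4 · (1,5)+ 2/2
Row 2: (2,1)+ 4/4 · (2,2)+ 7/7 · (2,3)+ 7/7 · (2,4)+ 7/7 · (2,5)+ 5/5
Row 3: (3,2)+ 7/7 · (3,3)+ 7/7 · (3,4)+ 6/7 · (3,5)+ 4/5 · (3,6)+ 2/3
Row 4: (4,1)+ 3/3 · (4,2)+ 5/5 · (4,3)+ 6/6 · (4,5)# 1/5
Row 5: (5,2)+ 6/6 · (5,4)+ 3/5 · (5,5)# 1/4
Row 6: (6,1)+ 3/3 · (6,2)+ 4/4 · (6,3)+ 4/4 · (6,5)+ 3/4 · (6,6)+ 2/3
Row 7: (7,2)+ 3/3 · (7,5)+ 2/2
The smallest same-type fraction is 1/5 at (4,5), which reduces to 1/5. Any threshold above that leaves this individual unsatisfied.

1/5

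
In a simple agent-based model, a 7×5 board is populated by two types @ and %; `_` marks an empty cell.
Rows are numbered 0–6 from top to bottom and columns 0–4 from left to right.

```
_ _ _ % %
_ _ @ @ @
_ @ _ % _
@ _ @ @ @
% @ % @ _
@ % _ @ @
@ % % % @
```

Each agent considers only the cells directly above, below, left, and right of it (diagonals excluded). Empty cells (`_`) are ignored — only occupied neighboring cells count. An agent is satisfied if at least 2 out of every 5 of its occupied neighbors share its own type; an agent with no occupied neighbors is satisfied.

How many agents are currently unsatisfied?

(0,3)% 1/2 satisfied
(0,4)% 1/2 satisfied
(1,2)@ 1/1 satisfied
(1,3)@ 2/4 satisfied
(1,4)@ 1/2 satisfied
(2,1)@ 0/0 satisfied
(2,3)% 0/2 not
(3,0)@ 0/1 not
(3,2)@ 1/2 satisfied
(3,3)@ 3/4 satisfied
(3,4)@ 1/1 satisfied
(4,0)% 0/3 not
(4,1)@ 0/3 not
(4,2)% 0/3 not
(4,3)@ 2/3 satisfied
(5,0)@ 1/3 not
(5,1)% 1/3 not
(5,3)@ 2/3 satisfied
(5,4)@ 2/2 satisfied
(6,0)@ 1/2 satisfied
(6,1)% 2/3 satisfied
(6,2)% 2/2 satisfied
(6,3)% 1/3 not
(6,4)@ 1/2 satisfied
Unsatisfied: (2,3), (3,0), (4,0), (4,1), (4,2), (5,0), (5,1), (6,3) — 8 in total.

8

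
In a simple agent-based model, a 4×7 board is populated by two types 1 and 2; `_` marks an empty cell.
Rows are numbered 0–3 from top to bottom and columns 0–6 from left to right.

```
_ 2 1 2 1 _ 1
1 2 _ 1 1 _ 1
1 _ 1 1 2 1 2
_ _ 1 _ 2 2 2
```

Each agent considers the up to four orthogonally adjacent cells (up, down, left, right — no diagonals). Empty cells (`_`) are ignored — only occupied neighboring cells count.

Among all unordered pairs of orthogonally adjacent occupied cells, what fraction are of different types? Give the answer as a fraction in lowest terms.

Scan each occupied cell's neighbors to the right and below so each pair is counted once.
From row 0: 4 unlike of 7 pairs (running 4/7).
From row 1: 3 unlike of 6 pairs (running 7/13).
From row 2: 4 unlike of 8 pairs (running 11/21).
From row 3: 0 unlike of 2 pairs (running 11/23).
Total adjacent occupied pairs: 23; unlike-type pairs: 11.
11/23 is already in lowest terms.

11/23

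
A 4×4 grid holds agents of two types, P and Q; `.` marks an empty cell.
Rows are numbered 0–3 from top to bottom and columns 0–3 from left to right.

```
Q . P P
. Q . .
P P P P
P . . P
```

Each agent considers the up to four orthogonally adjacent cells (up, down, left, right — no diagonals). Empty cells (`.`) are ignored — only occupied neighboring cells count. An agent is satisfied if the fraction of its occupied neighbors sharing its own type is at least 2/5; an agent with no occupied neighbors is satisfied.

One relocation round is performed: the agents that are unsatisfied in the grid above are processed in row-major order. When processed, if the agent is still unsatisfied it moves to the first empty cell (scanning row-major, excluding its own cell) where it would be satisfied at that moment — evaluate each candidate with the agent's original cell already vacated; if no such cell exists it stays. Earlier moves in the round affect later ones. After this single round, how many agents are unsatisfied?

Initially unsatisfied (in order): (1,1).
  (1,1) → (0,1).
Resulting grid:
Q Q P P
. . . .
P P P P
P . . P
All satisfied now.

0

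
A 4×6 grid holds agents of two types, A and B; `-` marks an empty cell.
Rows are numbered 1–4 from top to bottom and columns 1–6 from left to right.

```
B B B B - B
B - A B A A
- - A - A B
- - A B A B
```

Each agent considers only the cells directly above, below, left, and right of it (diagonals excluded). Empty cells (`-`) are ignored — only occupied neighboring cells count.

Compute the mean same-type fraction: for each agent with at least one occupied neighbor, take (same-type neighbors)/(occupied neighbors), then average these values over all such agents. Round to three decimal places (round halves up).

0.569

(1,1)B 2/2
(1,2)B 2/2
(1,3)B 2/3
(1,4)B 2/2
(1,6)B 0/1
(2,1)B 1/1
(2,3)A 1/3
(2,4)B 1/3
(2,5)A 2/3
(2,6)A 1/3
(3,3)A 2/2
(3,5)A 2/3
(3,6)B 1/3
(4,3)A 1/2
(4,4)B 0/2
(4,5)A 1/3
(4,6)B 1/2
Sum over 17 agents: 2/2 + 2/2 + 2/3 + 2/2 + 0/1 + 1/1 + 1/3 + 1/3 + 2/3 + 1/3 + 2/2 + 2/3 + 1/3 + 1/2 + 0/2 + 1/3 + 1/2 = 29/3; mean = 29/3 ÷ 17 = 29/51 = 0.568627… → 0.569.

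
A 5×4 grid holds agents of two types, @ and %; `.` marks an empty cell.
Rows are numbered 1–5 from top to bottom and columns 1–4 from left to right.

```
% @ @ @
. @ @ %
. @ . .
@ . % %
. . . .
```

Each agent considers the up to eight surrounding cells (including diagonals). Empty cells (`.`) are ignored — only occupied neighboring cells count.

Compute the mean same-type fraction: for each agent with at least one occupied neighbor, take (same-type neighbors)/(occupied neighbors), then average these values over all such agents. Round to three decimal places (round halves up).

Row 1: (1,1)% 0/2 · (1,2)@ 3/4 · (1,3)@ 4/5 · (1,4)@ 2/3
Row 2: (2,2)@ 4/5 · (2,3)@ 5/6 · (2,4)% 0/3
Row 3: (3,2)@ 3/4
Row 4: (4,1)@ 1/1 · (4,3)% 1/2 · (4,4)% 1/1
Sum over 11 agents: 0/2 + 3/4 + 4/5 + 2/3 + 4/5 + 5/6 + 0/3 + 3/4 + 1/1 + 1/2 + 1/1 = 71/10; mean = 71/10 ÷ 11 = 71/110 = 0.645454… → 0.645.

0.645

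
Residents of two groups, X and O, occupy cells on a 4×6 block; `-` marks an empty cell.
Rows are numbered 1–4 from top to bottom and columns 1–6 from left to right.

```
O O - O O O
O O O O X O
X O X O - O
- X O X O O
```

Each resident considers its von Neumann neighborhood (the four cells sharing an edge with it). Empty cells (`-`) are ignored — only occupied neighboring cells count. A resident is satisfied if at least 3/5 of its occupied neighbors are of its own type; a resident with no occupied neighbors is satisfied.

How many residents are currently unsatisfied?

Row 1: (1,1)O 2/2 ✓ · (1,2)O 2/2 ✓ · (1,4)O 2/2 ✓ · (1,5)O 2/3 ✓ · (1,6)O 2/2 ✓
Row 2: (2,1)O 2/3 ✓ · (2,2)O 4/4 ✓ · (2,3)O 2/3 ✓ · (2,4)O 3/4 ✓ · (2,5)X 0/3 ✗ · (2,6)O 2/3 ✓
Row 3: (3,1)X 0/2 ✗ · (3,2)O 1/4 ✗ · (3,3)X 0/4 ✗ · (3,4)O 1/3 ✗ · (3,6)O 2/2 ✓
Row 4: (4,2)X 0/2 ✗ · (4,3)O 0/3 ✗ · (4,4)X 0/3 ✗ · (4,5)O 1/2 ✗ · (4,6)O 2/2 ✓
Unsatisfied: (2,5), (3,1), (3,2), (3,3), (3,4), (4,2), (4,3), (4,4), (4,5) — 9 in total.

9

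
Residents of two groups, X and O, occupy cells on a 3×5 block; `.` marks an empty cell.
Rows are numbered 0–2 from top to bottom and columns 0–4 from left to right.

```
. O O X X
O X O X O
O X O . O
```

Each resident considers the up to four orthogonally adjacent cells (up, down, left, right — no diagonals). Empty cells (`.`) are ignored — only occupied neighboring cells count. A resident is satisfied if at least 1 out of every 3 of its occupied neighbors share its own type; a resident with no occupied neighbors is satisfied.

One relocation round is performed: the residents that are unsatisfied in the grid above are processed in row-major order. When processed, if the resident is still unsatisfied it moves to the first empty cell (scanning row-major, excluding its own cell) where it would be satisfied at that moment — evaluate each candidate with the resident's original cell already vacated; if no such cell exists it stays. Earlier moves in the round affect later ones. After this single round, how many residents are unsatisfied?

Initially unsatisfied (in order): (1,1).
  (1,1) → (2,3).
Resulting grid:
. O O X X
O . O X O
O X O X O
Unsatisfied now: (2,1).

1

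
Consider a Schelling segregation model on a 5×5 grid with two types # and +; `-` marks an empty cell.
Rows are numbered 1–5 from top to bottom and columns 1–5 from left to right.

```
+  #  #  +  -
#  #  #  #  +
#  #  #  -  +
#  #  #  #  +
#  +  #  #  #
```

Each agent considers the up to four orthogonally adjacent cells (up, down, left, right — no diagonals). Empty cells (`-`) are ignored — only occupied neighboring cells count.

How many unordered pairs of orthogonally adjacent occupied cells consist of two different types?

10

Scan each occupied cell's neighbors to the right and below so each pair is counted once.
From row 1: 4 unlike of 7 pairs (running 4/7).
From row 2: 1 unlike of 8 pairs (running 5/15).
From row 3: 0 unlike of 6 pairs (running 5/21).
From row 4: 3 unlike of 9 pairs (running 8/30).
From row 5: 2 unlike of 4 pairs (running 10/34).
Total adjacent occupied pairs: 34; unlike-type pairs: 10.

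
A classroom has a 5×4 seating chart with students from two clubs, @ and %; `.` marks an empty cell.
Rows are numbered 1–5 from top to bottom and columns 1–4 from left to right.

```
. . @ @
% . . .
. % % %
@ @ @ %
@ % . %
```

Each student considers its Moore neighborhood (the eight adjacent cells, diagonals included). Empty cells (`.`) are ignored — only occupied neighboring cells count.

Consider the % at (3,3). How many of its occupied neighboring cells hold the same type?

3

Occupied neighbors of (3,3): (3,2)=%, (3,4)=%, (4,2)=@, (4,3)=@, (4,4)=%.
Same type (%): 3 of 5.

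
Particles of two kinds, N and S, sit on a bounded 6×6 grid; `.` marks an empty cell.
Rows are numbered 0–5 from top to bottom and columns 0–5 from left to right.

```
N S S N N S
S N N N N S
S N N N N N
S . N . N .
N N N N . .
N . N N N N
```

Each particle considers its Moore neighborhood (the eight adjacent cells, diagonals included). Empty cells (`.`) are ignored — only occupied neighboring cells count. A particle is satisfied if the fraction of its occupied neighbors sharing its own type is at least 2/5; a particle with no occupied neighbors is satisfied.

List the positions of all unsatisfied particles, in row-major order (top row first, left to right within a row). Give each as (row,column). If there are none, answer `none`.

(0,0), (0,2), (0,5), (1,5), (3,0)

Row 0: (0,0)N 1/3 ✗ · (0,1)S 2/5 ✓ · (0,2)S 1/5 ✗ · (0,3)N 4/5 ✓ · (0,4)N 3/5 ✓ · (0,5)S 1/3 ✗
Row 1: (1,0)S 2/5 ✓ · (1,1)N 4/8 ✓ · (1,2)N 6/8 ✓ · (1,3)N 7/8 ✓ · (1,4)N 6/8 ✓ · (1,5)S 1/5 ✗
Row 2: (2,0)S 2/4 ✓ · (2,1)N 4/7 ✓ · (2,2)N 6/6 ✓ · (2,3)N 7/7 ✓ · (2,4)N 5/6 ✓ · (2,5)N 3/4 ✓
Row 3: (3,0)S 1/4 ✗ · (3,2)N 6/6 ✓ · (3,4)N 4/4 ✓
Row 4: (4,0)N 2/3 ✓ · (4,1)N 5/6 ✓ · (4,2)N 5/5 ✓ · (4,3)N 6/6 ✓
Row 5: (5,0)N 2/2 ✓ · (5,2)N 4/4 ✓ · (5,3)N 4/4 ✓ · (5,4)N 3/3 ✓ · (5,5)N 1/1 ✓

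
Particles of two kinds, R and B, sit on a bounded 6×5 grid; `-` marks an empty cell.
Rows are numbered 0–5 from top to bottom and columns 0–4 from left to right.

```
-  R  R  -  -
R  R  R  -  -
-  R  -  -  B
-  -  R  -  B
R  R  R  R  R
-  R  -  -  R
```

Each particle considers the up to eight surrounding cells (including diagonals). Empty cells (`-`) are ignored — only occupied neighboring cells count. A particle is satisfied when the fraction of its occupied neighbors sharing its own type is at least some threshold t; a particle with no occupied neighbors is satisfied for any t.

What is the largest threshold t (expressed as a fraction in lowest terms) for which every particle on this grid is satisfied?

1/3

Row 0: (0,1)R 4/4 · (0,2)R 3/3
Row 1: (1,0)R 3/3 · (1,1)R 5/5 · (1,2)R 4/4
Row 2: (2,1)R 4/4 · (2,4)B 1/1
Row 3: (3,2)R 4/4 · (3,4)B 1/3
Row 4: (4,0)R 2/2 · (4,1)R 4/4 · (4,2)R 4/4 · (4,3)R 4/5 · (4,4)R 2/3
Row 5: (5,1)R 3/3 · (5,4)R 2/2
The smallest same-type fraction is 1/3 at (3,4), which reduces to 1/3. Any threshold above that leaves this particle unsatisfied.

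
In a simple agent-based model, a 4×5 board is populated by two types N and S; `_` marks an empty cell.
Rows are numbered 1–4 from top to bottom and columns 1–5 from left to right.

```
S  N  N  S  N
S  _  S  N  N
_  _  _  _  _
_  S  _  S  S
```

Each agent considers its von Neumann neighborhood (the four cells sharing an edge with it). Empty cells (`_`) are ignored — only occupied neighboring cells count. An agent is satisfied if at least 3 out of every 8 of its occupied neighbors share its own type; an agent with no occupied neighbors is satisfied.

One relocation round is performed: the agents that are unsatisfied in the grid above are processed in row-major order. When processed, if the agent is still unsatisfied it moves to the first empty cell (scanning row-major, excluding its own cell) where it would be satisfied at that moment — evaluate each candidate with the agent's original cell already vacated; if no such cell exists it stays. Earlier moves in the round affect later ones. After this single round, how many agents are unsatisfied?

1

Initially unsatisfied (in order): (1,3), (1,4), (2,3), (2,4).
  (1,3) → (3,4).
  (1,4) → (1,3).
  (2,3): now satisfied by earlier moves; stays.
  (2,4): now satisfied by earlier moves; stays.
Resulting grid:
S N S _ N
S _ S N N
_ _ _ N _
_ S _ S S
Unsatisfied now: (1,2).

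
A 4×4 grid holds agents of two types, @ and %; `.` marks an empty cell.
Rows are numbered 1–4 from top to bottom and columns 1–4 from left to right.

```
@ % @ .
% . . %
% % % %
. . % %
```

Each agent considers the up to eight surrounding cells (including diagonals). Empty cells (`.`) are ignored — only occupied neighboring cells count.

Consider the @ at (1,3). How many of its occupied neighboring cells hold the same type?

0

Occupied neighbors of (1,3): (1,2)=%, (2,4)=%.
Same type (@): 0 of 2.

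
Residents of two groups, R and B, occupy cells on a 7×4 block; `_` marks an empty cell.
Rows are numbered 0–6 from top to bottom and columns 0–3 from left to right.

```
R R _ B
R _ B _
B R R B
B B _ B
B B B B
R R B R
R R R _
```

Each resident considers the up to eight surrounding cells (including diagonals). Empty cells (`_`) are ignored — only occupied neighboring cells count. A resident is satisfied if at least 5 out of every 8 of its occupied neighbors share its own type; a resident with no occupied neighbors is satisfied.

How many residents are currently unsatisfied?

Row 0: (0,0)R 2/2 ✓ · (0,1)R 2/3 ✓ · (0,3)B 1/1 ✓
Row 1: (1,0)R 3/4 ✓ · (1,2)B 2/5 ✗
Row 2: (2,0)B 2/4 ✗ · (2,1)R 2/6 ✗ · (2,2)R 1/5 ✗ · (2,3)B 2/3 ✓
Row 3: (3,0)B 4/5 ✓ · (3,1)B 5/7 ✓ · (3,3)B 3/4 ✓
Row 4: (4,0)B 3/5 ✗ · (4,1)B 5/7 ✓ · (4,2)B 5/7 ✓ · (4,3)B 3/4 ✓
Row 5: (5,0)R 3/5 ✗ · (5,1)R 4/8 ✗ · (5,2)B 3/7 ✗ · (5,3)R 1/4 ✗
Row 6: (6,0)R 3/3 ✓ · (6,1)R 4/5 ✓ · (6,2)R 3/4 ✓
Unsatisfied: (1,2), (2,0), (2,1), (2,2), (4,0), (5,0), (5,1), (5,2), (5,3) — 9 in total.

9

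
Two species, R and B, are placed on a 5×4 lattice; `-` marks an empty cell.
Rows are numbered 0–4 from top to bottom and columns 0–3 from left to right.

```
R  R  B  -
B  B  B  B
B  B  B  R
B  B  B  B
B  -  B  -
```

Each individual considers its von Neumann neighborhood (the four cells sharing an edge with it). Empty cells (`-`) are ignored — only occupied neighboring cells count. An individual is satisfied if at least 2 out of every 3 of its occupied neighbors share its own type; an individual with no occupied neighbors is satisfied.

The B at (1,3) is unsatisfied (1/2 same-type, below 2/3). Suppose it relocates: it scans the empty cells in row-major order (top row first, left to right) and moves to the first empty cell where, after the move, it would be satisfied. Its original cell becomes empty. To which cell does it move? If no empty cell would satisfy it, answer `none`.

Vacating (1,3). Empty cells in order:
  (0,3): 1/1 same-type → satisfied — stop here.

(0,3)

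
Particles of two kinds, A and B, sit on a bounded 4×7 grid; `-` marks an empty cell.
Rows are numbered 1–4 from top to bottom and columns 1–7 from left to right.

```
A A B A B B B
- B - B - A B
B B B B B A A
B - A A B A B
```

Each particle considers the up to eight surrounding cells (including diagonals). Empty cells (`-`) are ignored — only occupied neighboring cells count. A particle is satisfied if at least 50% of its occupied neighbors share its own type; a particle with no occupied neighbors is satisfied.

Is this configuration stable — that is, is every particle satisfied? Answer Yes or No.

No

Row 1: (1,1)A 1/2 ok · (1,2)A 1/3 unhappy · (1,3)B 2/4 ok · (1,4)A 0/3 unhappy · (1,5)B 2/4 ok · (1,6)B 3/4 ok · (1,7)B 2/3 ok
Row 2: (2,2)B 4/6 ok · (2,4)B 5/6 ok · (2,6)A 2/7 unhappy · (2,7)B 2/5 unhappy
Row 3: (3,1)B 3/3 ok · (3,2)B 4/5 ok · (3,3)B 4/6 ok · (3,4)B 4/6 ok · (3,5)B 3/7 unhappy · (3,6)A 3/7 unhappy · (3,7)A 3/5 ok
Row 4: (4,1)B 2/2 ok · (4,3)A 1/4 unhappy · (4,4)A 1/5 unhappy · (4,5)B 2/5 unhappy · (4,6)A 2/5 unhappy · (4,7)B 0/3 unhappy
For instance (1,2) has only 1/3 same-type neighbors, below 1/2.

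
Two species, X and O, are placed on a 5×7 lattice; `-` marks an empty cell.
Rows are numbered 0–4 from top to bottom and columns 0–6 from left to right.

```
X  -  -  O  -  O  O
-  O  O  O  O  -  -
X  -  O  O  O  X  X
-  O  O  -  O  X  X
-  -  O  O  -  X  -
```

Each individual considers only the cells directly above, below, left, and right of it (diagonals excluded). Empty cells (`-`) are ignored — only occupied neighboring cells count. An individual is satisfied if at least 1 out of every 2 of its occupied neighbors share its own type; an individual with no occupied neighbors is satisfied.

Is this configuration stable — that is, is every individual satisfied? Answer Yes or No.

Row 0: (0,0)X 0/0 ok · (0,3)O 1/1 ok · (0,5)O 1/1 ok · (0,6)O 1/1 ok
Row 1: (1,1)O 1/1 ok · (1,2)O 3/3 ok · (1,3)O 4/4 ok · (1,4)O 2/2 ok
Row 2: (2,0)X 0/0 ok · (2,2)O 3/3 ok · (2,3)O 3/3 ok · (2,4)O 3/4 ok · (2,5)X 2/3 ok · (2,6)X 2/2 ok
Row 3: (3,1)O 1/1 ok · (3,2)O 3/3 ok · (3,4)O 1/2 ok · (3,5)X 3/4 ok · (3,6)X 2/2 ok
Row 4: (4,2)O 2/2 ok · (4,3)O 1/1 ok · (4,5)X 1/1 ok
All meet the threshold, so the configuration is stable.

Yes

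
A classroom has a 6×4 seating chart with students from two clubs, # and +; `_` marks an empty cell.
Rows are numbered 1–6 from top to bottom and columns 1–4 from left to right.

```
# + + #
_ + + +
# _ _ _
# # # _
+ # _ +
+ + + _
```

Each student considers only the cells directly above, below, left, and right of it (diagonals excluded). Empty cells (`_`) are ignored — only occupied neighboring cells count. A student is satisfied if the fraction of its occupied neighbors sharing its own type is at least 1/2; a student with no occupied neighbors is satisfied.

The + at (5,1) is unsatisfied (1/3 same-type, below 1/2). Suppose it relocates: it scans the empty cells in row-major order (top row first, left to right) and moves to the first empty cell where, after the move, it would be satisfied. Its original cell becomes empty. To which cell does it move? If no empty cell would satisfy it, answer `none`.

Vacating (5,1). Empty cells in order:
  (2,1): 1/3 same-type → still unsatisfied.
  (3,2): 1/3 same-type → still unsatisfied.
  (3,3): 1/2 same-type → satisfied — stop here.

(3,3)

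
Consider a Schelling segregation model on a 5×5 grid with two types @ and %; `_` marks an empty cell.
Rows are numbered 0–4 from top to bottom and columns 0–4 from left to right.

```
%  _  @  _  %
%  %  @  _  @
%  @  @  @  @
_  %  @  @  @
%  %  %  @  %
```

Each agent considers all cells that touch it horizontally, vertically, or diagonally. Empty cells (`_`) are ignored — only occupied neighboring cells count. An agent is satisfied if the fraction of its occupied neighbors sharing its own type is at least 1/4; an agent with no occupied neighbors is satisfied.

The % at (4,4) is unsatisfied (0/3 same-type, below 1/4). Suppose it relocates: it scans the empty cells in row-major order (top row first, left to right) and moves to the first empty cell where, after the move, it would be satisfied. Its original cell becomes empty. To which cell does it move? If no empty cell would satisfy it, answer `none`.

(0,1)

Vacating (4,4). Empty cells in order:
  (0,1): 3/5 same-type → satisfied — stop here.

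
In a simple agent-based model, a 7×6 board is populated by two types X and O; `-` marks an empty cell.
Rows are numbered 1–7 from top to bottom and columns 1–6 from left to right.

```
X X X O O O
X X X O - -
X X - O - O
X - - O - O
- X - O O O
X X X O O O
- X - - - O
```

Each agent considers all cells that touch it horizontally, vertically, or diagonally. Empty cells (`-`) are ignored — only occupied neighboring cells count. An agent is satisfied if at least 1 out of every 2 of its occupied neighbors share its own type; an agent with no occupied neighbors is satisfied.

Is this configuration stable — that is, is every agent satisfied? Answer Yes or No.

Yes

Row 1: (1,1)X 3/3 ✓ · (1,2)X 5/5 ✓ · (1,3)X 3/5 ✓ · (1,4)O 2/4 ✓ · (1,5)O 3/3 ✓ · (1,6)O 1/1 ✓
Row 2: (2,1)X 5/5 ✓ · (2,2)X 7/7 ✓ · (2,3)X 4/7 ✓ · (2,4)O 3/5 ✓
Row 3: (3,1)X 4/4 ✓ · (3,2)X 5/5 ✓ · (3,4)O 2/3 ✓ · (3,6)O 1/1 ✓
Row 4: (4,1)X 3/3 ✓ · (4,4)O 3/3 ✓ · (4,6)O 3/3 ✓
Row 5: (5,2)X 4/4 ✓ · (5,4)O 4/5 ✓ · (5,5)O 7/7 ✓ · (5,6)O 4/4 ✓
Row 6: (6,1)X 3/3 ✓ · (6,2)X 4/4 ✓ · (6,3)X 3/5 ✓ · (6,4)O 3/4 ✓ · (6,5)O 6/6 ✓ · (6,6)O 4/4 ✓
Row 7: (7,2)X 3/3 ✓ · (7,6)O 2/2 ✓
All meet the threshold, so the configuration is stable.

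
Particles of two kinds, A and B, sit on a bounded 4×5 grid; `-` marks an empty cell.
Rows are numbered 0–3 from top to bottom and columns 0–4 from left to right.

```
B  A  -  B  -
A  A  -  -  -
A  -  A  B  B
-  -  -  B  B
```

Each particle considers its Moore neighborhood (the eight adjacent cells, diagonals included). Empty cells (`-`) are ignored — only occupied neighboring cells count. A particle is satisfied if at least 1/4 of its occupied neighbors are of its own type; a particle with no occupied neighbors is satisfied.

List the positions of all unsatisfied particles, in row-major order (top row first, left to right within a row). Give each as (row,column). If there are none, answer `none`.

(0,0)

(0,0)B 0/3 unhappy
(0,1)A 2/3 ok
(0,3)B 0/0 ok
(1,0)A 3/4 ok
(1,1)A 4/5 ok
(2,0)A 2/2 ok
(2,2)A 1/3 ok
(2,3)B 3/4 ok
(2,4)B 3/3 ok
(3,3)B 3/4 ok
(3,4)B 3/3 ok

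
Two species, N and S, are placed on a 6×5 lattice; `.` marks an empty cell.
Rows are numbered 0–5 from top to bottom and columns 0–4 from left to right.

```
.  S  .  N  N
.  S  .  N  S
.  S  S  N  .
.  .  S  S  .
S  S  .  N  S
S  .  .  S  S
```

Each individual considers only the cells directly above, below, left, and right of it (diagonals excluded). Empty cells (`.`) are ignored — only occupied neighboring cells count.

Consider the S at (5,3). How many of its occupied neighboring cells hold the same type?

Occupied neighbors of (5,3): (4,3)=N, (5,4)=S.
Same type (S): 1 of 2.

1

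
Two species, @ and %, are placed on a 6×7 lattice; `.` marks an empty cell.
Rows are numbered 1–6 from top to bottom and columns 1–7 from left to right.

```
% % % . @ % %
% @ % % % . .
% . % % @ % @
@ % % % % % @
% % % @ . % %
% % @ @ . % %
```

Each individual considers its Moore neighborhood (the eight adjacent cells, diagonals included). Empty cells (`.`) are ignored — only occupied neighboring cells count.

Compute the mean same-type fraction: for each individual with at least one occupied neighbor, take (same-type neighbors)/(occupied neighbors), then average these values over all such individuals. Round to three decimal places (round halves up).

(1,1)% 2/3
(1,2)% 4/5
(1,3)% 3/4
(1,5)@ 0/3
(1,6)% 2/3
(1,7)% 1/1
(2,1)% 3/4
(2,2)@ 0/7
(2,3)% 5/6
(2,4)% 5/7
(2,5)% 4/6
(3,1)% 2/4
(3,3)% 6/7
(3,4)% 7/8
(3,5)@ 0/7
(3,6)% 3/6
(3,7)@ 1/3
(4,1)@ 0/4
(4,2)% 6/7
(4,3)% 6/7
(4,4)% 5/7
(4,5)% 5/7
(4,6)% 4/7
(4,7)@ 1/5
(5,1)% 4/5
(5,2)% 6/8
(5,3)% 5/8
(5,4)@ 2/6
(5,6)% 5/6
(5,7)% 4/5
(6,1)% 3/3
(6,2)% 4/5
(6,3)@ 2/5
(6,4)@ 2/3
(6,6)% 3/3
(6,7)% 3/3
Sum over 36 individuals: 2/3 + 4/5 + 3/4 + 0/3 + 2/3 + 1/1 + 3/4 + 0/7 + 5/6 + 5/7 + 4/6 + 2/4 + 6/7 + 7/8 + 0/7 + 3/6 + 1/3 + 0/4 + 6/7 + 6/7 + 5/7 + 5/7 + 4/7 + 1/5 + 4/5 + 6/8 + 5/8 + 2/6 + 5/6 + 4/5 + 3/3 + 4/5 + 2/5 + 2/3 + 3/3 + 3/3 = 3197/140; mean = 3197/140 ÷ 36 = 3197/5040 = 0.634325… → 0.634.

0.634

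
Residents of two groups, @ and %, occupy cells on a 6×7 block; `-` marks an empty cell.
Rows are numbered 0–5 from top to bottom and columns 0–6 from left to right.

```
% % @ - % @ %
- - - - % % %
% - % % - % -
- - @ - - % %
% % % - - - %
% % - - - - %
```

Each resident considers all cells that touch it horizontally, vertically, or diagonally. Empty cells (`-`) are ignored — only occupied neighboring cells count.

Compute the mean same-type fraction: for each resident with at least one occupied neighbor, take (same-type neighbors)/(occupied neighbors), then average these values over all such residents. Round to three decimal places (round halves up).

0.720

Row 0: (0,0)% 1/1 · (0,1)% 1/2 · (0,2)@ 0/1 · (0,4)% 2/3 · (0,5)@ 0/5 · (0,6)% 2/3
Row 1: (1,4)% 4/5 · (1,5)% 5/6 · (1,6)% 3/4
Row 2: (2,0)% — no occupied neighbors · (2,2)% 1/2 · (2,3)% 2/3 · (2,5)% 5/5
Row 3: (3,2)@ 0/4 · (3,5)% 3/3 · (3,6)% 3/3
Row 4: (4,0)% 3/3 · (4,1)% 4/5 · (4,2)% 2/3 · (4,6)% 3/3
Row 5: (5,0)% 3/3 · (5,1)% 4/4 · (5,6)% 1/1
Sum over 22 residents: 1/1 + 1/2 + 0/1 + 2/3 + 0/5 + 2/3 + 4/5 + 5/6 + 3/4 + 1/2 + 2/3 + 5/5 + 0/4 + 3/3 + 3/3 + 3/3 + 4/5 + 2/3 + 3/3 + 3/3 + 4/4 + 1/1 = 317/20; mean = 317/20 ÷ 22 = 317/440 = 0.720454… → 0.720.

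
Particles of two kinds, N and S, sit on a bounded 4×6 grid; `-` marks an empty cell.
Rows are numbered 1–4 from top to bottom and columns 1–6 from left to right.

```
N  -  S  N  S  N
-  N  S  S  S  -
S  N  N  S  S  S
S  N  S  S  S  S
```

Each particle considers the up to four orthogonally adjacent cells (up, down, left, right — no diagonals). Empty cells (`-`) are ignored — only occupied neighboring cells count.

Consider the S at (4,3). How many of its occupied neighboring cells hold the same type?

1

Occupied neighbors of (4,3): (3,3)=N, (4,2)=N, (4,4)=S.
Same type (S): 1 of 3.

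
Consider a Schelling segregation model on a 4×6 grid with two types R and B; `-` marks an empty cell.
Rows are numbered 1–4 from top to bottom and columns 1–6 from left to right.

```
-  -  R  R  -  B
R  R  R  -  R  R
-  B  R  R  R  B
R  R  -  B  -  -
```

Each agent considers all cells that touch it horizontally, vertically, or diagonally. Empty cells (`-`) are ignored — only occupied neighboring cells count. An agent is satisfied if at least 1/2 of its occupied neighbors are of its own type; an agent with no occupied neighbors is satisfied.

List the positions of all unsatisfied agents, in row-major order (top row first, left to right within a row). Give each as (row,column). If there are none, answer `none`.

(1,6), (3,2), (3,6), (4,4)

(1,3)R 3/3 ✓
(1,4)R 3/3 ✓
(1,6)B 0/2 ✗
(2,1)R 1/2 ✓
(2,2)R 4/5 ✓
(2,3)R 5/6 ✓
(2,5)R 4/6 ✓
(2,6)R 2/4 ✓
(3,2)B 0/6 ✗
(3,3)R 4/6 ✓
(3,4)R 4/5 ✓
(3,5)R 3/5 ✓
(3,6)B 0/3 ✗
(4,1)R 1/2 ✓
(4,2)R 2/3 ✓
(4,4)B 0/3 ✗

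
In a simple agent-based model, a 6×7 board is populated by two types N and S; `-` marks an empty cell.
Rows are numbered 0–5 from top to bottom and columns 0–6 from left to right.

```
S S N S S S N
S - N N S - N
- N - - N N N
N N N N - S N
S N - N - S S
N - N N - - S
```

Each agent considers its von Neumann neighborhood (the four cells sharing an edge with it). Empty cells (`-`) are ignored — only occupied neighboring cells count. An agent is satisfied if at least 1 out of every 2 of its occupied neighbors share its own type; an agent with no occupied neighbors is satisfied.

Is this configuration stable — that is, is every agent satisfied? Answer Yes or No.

Row 0: (0,0)S 2/2 ✓ · (0,1)S 1/2 ✓ · (0,2)N 1/3 ✗ · (0,3)S 1/3 ✗ · (0,4)S 3/3 ✓ · (0,5)S 1/2 ✓ · (0,6)N 1/2 ✓
Row 1: (1,0)S 1/1 ✓ · (1,2)N 2/2 ✓ · (1,3)N 1/3 ✗ · (1,4)S 1/3 ✗ · (1,6)N 2/2 ✓
Row 2: (2,1)N 1/1 ✓ · (2,4)N 1/2 ✓ · (2,5)N 2/3 ✓ · (2,6)N 3/3 ✓
Row 3: (3,0)N 1/2 ✓ · (3,1)N 4/4 ✓ · (3,2)N 2/2 ✓ · (3,3)N 2/2 ✓ · (3,5)S 1/3 ✗ · (3,6)N 1/3 ✗
Row 4: (4,0)S 0/3 ✗ · (4,1)N 1/2 ✓ · (4,3)N 2/2 ✓ · (4,5)S 2/2 ✓ · (4,6)S 2/3 ✓
Row 5: (5,0)N 0/1 ✗ · (5,2)N 1/1 ✓ · (5,3)N 2/2 ✓ · (5,6)S 1/1 ✓
For instance (0,2) has only 1/3 same-type neighbors, below 1/2.

No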